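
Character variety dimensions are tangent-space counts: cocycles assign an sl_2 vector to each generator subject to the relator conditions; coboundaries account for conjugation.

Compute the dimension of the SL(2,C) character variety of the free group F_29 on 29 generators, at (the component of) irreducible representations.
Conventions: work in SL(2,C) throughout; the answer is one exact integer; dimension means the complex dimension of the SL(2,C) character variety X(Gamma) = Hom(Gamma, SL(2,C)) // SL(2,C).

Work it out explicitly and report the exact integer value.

84

Here Gamma is free of rank 29 — no relator constrains a cocycle.
Z^1(Gamma, Ad rho) = (sl_2)^29: a cocycle is a free choice of one sl_2 vector per generator, so dim Z^1 = 3*29 = 87.
At an irreducible rho the centralizer of the image in sl_2 is 0, so the coboundary map sl_2 -> Z^1 is injective: dim B^1 = 3.
Therefore dim X = 87 - 3 = 84.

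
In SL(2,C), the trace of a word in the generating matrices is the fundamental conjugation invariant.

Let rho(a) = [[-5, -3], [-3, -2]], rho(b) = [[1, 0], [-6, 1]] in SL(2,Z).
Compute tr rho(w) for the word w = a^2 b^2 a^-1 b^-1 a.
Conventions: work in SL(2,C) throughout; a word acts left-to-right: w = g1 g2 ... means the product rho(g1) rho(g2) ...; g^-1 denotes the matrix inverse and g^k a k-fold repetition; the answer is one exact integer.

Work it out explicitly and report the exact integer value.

31025

rho(a) = [[-5, -3], [-3, -2]]
... * rho(a) = [[-5, -3], [-3, -2]]  ->  [[34, 21], [21, 13]]
... * rho(b) = [[1, 0], [-6, 1]]  ->  [[-92, 21], [-57, 13]]
... * rho(b) = [[1, 0], [-6, 1]]  ->  [[-218, 21], [-135, 13]]
... * rho(a^-1) = [[-2, 3], [3, -5]]  ->  [[499, -759], [309, -470]]
... * rho(b^-1) = [[1, 0], [6, 1]]  ->  [[-4055, -759], [-2511, -470]]
... * rho(a) = [[-5, -3], [-3, -2]]  ->  [[22552, 13683], [13965, 8473]]
tr = 22552 + 8473 = 31025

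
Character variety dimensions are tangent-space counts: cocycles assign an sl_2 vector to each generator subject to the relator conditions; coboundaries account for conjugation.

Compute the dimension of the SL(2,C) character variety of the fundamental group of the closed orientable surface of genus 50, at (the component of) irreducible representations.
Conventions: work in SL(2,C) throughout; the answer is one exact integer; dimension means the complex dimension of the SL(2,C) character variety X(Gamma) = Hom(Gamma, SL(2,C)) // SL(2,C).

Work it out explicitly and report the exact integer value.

294

pi_1 of the closed genus-50 surface has 100 generators bound by the single product-of-commutators relator.
Unconstrained cocycle data is one sl_2 vector per generator (300 dimensions), cut by the relator condition d_2(z) = 0.
At an irreducible rho, H^2 = coker(d_2) vanishes (Poincare duality: H^2 is dual to H^0 = invariants = 0), so d_2 is surjective onto sl_2 and dim Z^1 = 300 - 3 = 297.
Coboundaries contribute dim B^1 = 3 (injective at irreducible rho).
dim H^1 = 297 - 3 = 294 = dim X.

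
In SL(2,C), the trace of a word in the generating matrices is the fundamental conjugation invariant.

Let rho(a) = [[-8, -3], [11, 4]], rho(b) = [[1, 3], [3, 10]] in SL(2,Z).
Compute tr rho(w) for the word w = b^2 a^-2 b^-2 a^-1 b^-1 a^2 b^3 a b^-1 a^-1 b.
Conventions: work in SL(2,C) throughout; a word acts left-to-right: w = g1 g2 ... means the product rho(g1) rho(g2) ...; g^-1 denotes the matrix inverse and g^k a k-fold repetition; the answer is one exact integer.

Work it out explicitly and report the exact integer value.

4693944336614984

rho(b) = [[1, 3], [3, 10]]
... * rho(b) = [[1, 3], [3, 10]]  ->  [[10, 33], [33, 109]]
... * rho(a^-1) = [[4, 3], [-11, -8]]  ->  [[-323, -234], [-1067, -773]]
... * rho(a^-1) = [[4, 3], [-11, -8]]  ->  [[1282, 903], [4235, 2983]]
... * rho(b^-1) = [[10, -3], [-3, 1]]  ->  [[10111, -2943], [33401, -9722]]
... * rho(b^-1) = [[10, -3], [-3, 1]]  ->  [[109939, -33276], [363176, -109925]]
... * rho(a^-1) = [[4, 3], [-11, -8]]  ->  [[805792, 596025], [2661879, 1968928]]
... * rho(b^-1) = [[10, -3], [-3, 1]]  ->  [[6269845, -1821351], [20712006, -6016709]]
... * rho(a) = [[-8, -3], [11, 4]]  ->  [[-70193621, -26094939], [-231879847, -86202854]]
... * rho(a) = [[-8, -3], [11, 4]]  ->  [[274504639, 106201107], [906807382, 350828125]]
... * rho(b) = [[1, 3], [3, 10]]  ->  [[593107960, 1885524987], [1959291757, 6228703396]]
... * rho(b) = [[1, 3], [3, 10]]  ->  [[6249682921, 20634573750], [20645401945, 68164909231]]
... * rho(b) = [[1, 3], [3, 10]]  ->  [[68153404171, 225094786263], [225140129638, 743585298145]]
... * rho(a) = [[-8, -3], [11, 4]]  ->  [[1930815415525, 695918932539], [6378317242491, 2298920803666]]
... * rho(b^-1) = [[10, -3], [-3, 1]]  ->  [[17220397357633, -5096527314036], [56886410013912, -16836030923807]]
... * rho(a^-1) = [[4, 3], [-11, -8]]  ->  [[124943389884928, 92433410585187], [412741980217525, 305347477432192]]
... * rho(b) = [[1, 3], [3, 10]]  ->  [[402243621640489, 1299164275506654], [1328784412514101, 4291700714974495]]
tr = 402243621640489 + 4291700714974495 = 4693944336614984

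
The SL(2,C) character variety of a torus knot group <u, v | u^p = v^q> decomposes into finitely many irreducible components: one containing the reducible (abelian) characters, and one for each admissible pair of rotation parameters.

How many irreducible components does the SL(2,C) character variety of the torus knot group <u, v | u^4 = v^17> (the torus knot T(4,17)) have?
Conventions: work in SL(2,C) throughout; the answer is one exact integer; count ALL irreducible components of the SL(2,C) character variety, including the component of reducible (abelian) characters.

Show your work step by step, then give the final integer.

For T(4,17): irreducibility forces the central element u^4 = v^17 to one of +I, -I.
This locks tr(u) to 2*cos(pi*alpha/4), alpha in 1..3, and tr(v) to 2*cos(pi*beta/17), beta in 1..16, on each component of irreducible characters.
Consistency of u^4 = (-1)^alpha I with v^17 = (-1)^beta I forces alpha = beta (mod 2).
Enumerate parity-matched pairs: 2*8 odd-odd plus 1*8 even-even gives 24.
components with irreducible characters: 24; plus the single component of reducible (abelian) characters: total 25.

25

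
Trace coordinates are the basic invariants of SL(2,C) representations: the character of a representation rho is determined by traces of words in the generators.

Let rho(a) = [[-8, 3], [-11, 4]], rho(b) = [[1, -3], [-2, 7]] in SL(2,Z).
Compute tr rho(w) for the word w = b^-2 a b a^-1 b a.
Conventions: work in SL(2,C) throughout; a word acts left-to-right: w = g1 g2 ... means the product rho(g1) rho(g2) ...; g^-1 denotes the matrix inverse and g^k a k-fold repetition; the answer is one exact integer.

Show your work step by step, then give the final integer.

2379488

rho(b^-1) = [[7, 3], [2, 1]]
... * rho(b^-1) = [[7, 3], [2, 1]]  ->  [[55, 24], [16, 7]]
... * rho(a) = [[-8, 3], [-11, 4]]  ->  [[-704, 261], [-205, 76]]
... * rho(b) = [[1, -3], [-2, 7]]  ->  [[-1226, 3939], [-357, 1147]]
... * rho(a^-1) = [[4, -3], [11, -8]]  ->  [[38425, -27834], [11189, -8105]]
... * rho(b) = [[1, -3], [-2, 7]]  ->  [[94093, -310113], [27399, -90302]]
... * rho(a) = [[-8, 3], [-11, 4]]  ->  [[2658499, -958173], [774130, -279011]]
tr = 2658499 + -279011 = 2379488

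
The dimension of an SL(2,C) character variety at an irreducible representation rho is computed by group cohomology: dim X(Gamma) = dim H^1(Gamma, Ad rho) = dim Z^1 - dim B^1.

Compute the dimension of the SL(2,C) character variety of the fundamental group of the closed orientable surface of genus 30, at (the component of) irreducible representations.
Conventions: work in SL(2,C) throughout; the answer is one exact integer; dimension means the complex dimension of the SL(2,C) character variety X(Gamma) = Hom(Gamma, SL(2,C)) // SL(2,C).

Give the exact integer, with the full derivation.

174

Gamma = pi_1(Sigma_30) = < a_1, b_1, ..., a_30, b_30 | prod [a_i, b_i] > has 2g = 60 generators and 1 relator.
Unconstrained cocycle data is one sl_2 vector per generator (180 dimensions), cut by the relator condition d_2(z) = 0.
At an irreducible rho, H^2 = coker(d_2) vanishes (Poincare duality: H^2 is dual to H^0 = invariants = 0), so d_2 is surjective onto sl_2 and dim Z^1 = 180 - 3 = 177.
dim B^1 = 3 (coboundaries, injective at irreducible rho).
dim X = dim H^1 = 177 - 3 = 174.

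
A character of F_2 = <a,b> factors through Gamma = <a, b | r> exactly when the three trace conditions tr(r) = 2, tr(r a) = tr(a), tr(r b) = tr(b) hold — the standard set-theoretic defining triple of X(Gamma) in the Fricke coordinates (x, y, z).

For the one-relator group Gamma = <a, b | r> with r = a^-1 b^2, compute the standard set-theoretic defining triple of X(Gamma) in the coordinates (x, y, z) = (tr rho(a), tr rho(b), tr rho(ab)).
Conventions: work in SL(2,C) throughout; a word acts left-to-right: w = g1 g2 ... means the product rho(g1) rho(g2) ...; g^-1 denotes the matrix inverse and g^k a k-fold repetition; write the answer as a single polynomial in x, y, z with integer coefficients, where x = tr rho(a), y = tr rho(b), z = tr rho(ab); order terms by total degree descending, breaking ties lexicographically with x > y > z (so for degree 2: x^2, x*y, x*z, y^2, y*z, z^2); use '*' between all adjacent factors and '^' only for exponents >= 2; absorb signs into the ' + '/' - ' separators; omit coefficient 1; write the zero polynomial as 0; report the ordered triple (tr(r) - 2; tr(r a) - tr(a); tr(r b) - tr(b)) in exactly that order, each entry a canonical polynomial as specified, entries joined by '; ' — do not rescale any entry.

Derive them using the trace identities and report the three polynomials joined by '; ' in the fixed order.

x*y^2 - y*z - x - 2; y^2 - x - 2; x*y^3 - y^2*z - 2*x*y - y + z

trace(b^2) = trace(b)*trace(b) - trace(1) = y^2 - 2
trace(b^2 a) = trace(b)*trace(a b) - trace(a) = y*z - x
trace(a^-1 b^2) = trace(b^2)*trace(a) - trace(b^2 a) = x*y^2 - y*z - x
trace(b^3) = trace(b)*trace(b^2) - trace(b) = y^3 - 3*y
trace(b^3 a) = trace(b)*trace(b a b) - trace(b a) = y^2*z - x*y - z
trace(a^-1 b^3) = trace(b^3)*trace(a) - trace(b^3 a) = x*y^3 - y^2*z - 2*x*y + z
assemble the triple (trace(r) - 2; trace(r a) - x; trace(r b) - y)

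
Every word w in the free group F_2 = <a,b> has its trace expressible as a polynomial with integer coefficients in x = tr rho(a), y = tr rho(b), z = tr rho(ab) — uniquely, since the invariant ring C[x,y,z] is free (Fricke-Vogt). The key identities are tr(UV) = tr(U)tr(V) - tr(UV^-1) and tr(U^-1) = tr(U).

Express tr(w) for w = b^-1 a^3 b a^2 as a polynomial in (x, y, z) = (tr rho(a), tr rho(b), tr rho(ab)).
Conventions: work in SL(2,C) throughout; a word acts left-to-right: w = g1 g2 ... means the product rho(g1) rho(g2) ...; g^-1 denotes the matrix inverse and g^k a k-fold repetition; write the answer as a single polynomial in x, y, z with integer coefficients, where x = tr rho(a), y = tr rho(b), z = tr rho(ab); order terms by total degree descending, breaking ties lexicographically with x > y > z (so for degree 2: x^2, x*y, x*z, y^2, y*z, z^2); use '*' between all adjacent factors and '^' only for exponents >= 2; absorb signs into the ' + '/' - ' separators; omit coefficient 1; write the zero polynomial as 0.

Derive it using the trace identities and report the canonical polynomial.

x^4*y*z - x^3*y^2 - x^3*z^2 - x^2*y*z + x*y^2 + x*z^2 + x

reduce: tr(a b a) = tr(a) tr(b a) - tr(b)   [square of a] = x*z - y
tr(a^2 b a) = tr(a) tr(a b a) - tr(a b)   [square of a] = x^2*z - x*y - z
tr(a^3 b a) = tr(a) tr(a^2 b a) - tr(a^2 b)   [square of a] = x^3*z - x^2*y - 2*x*z + y
so tr(a^3 b a^2) = tr(a) tr(a^3 b a) - tr(a^3 b)   [square of a] = x^4*z - x^3*y - 3*x^2*z + 2*x*y + z
tr(b a b a) = tr(a b) tr(a b) - tr(1)   [split at a repeated a] = z^2 - 2
so tr(b a b) = tr(b) tr(a b) - tr(a)   [square of b] = y*z - x
reduce: tr(b a^2 b a) = tr(a) tr(b a b a) - tr(b a b)   [square of a] = x*z^2 - y*z - x
so tr(a^2) = tr(a) tr(a) - tr(1)   [square of a] = x^2 - 2
so tr(b a^2 b) = tr(b) tr(a^2 b) - tr(a^2)   [square of b] = x*y*z - x^2 - y^2 + 2
tr(b a^2 b a^2) = tr(a) tr(b a^2 b a) - tr(b a^2 b)   [square of a] = x^2*z^2 - 2*x*y*z + y^2 - 2
tr(a^3 b a^2 b) = tr(a) tr(b a^2 b a^2) - tr(b a^2 b a)   [square of a] = x^3*z^2 - 2*x^2*y*z + x*y^2 - x*z^2 + y*z - x
reduce: tr(b^-1 a^3 b a^2) = tr(a^3 b a^2) tr(b) - tr(a^3 b a^2 b)   [inverse elimination on b] = x^4*y*z - x^3*y^2 - x^3*z^2 - x^2*y*z + x*y^2 + x*z^2 + x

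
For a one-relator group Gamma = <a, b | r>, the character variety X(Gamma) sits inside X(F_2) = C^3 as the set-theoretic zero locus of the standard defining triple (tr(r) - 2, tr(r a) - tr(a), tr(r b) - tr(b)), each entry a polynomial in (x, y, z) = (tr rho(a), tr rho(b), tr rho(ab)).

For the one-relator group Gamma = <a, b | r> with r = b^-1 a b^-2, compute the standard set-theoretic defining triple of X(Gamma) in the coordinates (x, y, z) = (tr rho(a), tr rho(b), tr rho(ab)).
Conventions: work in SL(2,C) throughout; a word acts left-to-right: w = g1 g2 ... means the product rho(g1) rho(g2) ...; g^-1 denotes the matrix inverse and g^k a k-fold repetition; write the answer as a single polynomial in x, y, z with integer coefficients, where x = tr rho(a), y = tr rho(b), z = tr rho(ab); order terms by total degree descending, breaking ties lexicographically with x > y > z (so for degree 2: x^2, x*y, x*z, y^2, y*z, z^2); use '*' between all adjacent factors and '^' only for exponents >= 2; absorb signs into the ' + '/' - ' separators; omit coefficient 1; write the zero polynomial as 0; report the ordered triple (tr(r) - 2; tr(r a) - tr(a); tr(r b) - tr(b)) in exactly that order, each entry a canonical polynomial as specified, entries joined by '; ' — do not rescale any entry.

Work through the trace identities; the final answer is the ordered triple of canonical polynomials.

tr(a b^-1) = tr(a) tr(b) - tr(a b)  (eliminate b^-1) = x*y - z
tr(a b^-2) = tr(a b^-1) tr(b) - tr(a)  (eliminate b^-1) = x*y^2 - y*z - x
tr(b^-1 a b^-2) = tr(a b^-2) tr(b) - tr(a b^-1)  (eliminate b^-1) = x*y^3 - y^2*z - 2*x*y + z
tr(a^2) = tr(a) tr(a) - tr(1)  (reduce the a square) = x^2 - 2
tr(a^2 b) = tr(a) tr(b a) - tr(b)  (reduce the a square) = x*z - y
tr(a b^-1 a) = tr(a^2) tr(b) - tr(a^2 b)  (eliminate b^-1) = x^2*y - x*z - y
tr(a b a b) = tr(a b) tr(a b) - tr(1)  (split on a) = z^2 - 2
tr(a b^-1 a b) = tr(a b a) tr(b) - tr(a b a b)  (eliminate b^-1) = x*y*z - y^2 - z^2 + 2
tr(b^-1 a b^-1 a) = tr(a b^-1 a) tr(b) - tr(a b^-1 a b)  (eliminate b^-1) = x^2*y^2 - 2*x*y*z + z^2 - 2
tr(b^-1 a b^-2 a) = tr(b^-1 a b^-1 a) tr(b) - tr(b^-1 a b^-1 a b)  (eliminate b^-1) = x^2*y^3 - 2*x*y^2*z - x^2*y + y*z^2 + x*z - y
assemble the triple (tr(r) - 2; tr(r a) - x; tr(r b) - y)

x*y^3 - y^2*z - 2*x*y + z - 2; x^2*y^3 - 2*x*y^2*z - x^2*y + y*z^2 + x*z - x - y; x*y^2 - y*z - x - y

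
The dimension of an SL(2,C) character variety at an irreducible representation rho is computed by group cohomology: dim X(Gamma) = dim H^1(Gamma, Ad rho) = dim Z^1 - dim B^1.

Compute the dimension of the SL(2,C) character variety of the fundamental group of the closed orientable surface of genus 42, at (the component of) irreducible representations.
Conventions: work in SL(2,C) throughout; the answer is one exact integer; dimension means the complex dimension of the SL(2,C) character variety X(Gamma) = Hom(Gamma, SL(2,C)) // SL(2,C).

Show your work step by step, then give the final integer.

pi_1 of the closed genus-42 surface has 84 generators bound by the single product-of-commutators relator.
A cocycle assigns one sl_2 vector per generator subject to the relator condition d_2(z) = 0: dim of the unconstrained space is 3*2g = 252.
H^2 = coker(d_2) is dual to H^0 = 0 at irreducible rho (Poincare duality), so d_2 is onto: dim Z^1 = 249.
Coboundaries contribute dim B^1 = 3 (injective at irreducible rho).
dim H^1 = 249 - 3 = 246 = dim X.

246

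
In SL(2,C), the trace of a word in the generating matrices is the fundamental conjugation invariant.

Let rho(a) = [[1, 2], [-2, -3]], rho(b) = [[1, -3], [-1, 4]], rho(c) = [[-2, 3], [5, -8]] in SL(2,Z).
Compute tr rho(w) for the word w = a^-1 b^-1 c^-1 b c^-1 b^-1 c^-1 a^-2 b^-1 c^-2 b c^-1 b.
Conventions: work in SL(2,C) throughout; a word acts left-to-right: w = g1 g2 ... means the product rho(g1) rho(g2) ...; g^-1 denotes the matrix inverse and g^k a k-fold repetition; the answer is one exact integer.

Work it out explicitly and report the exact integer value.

-135163455

rho(a^-1) = [[-3, -2], [2, 1]]
... * rho(b^-1) = [[4, 3], [1, 1]]  ->  [[-14, -11], [9, 7]]
... * rho(c^-1) = [[-8, -3], [-5, -2]]  ->  [[167, 64], [-107, -41]]
... * rho(b) = [[1, -3], [-1, 4]]  ->  [[103, -245], [-66, 157]]
... * rho(c^-1) = [[-8, -3], [-5, -2]]  ->  [[401, 181], [-257, -116]]
... * rho(b^-1) = [[4, 3], [1, 1]]  ->  [[1785, 1384], [-1144, -887]]
... * rho(c^-1) = [[-8, -3], [-5, -2]]  ->  [[-21200, -8123], [13587, 5206]]
... * rho(a^-1) = [[-3, -2], [2, 1]]  ->  [[47354, 34277], [-30349, -21968]]
... * rho(a^-1) = [[-3, -2], [2, 1]]  ->  [[-73508, -60431], [47111, 38730]]
... * rho(b^-1) = [[4, 3], [1, 1]]  ->  [[-354463, -280955], [227174, 180063]]
... * rho(c^-1) = [[-8, -3], [-5, -2]]  ->  [[4240479, 1625299], [-2717707, -1041648]]
... * rho(c^-1) = [[-8, -3], [-5, -2]]  ->  [[-42050327, -15972035], [26949896, 10236417]]
... * rho(b) = [[1, -3], [-1, 4]]  ->  [[-26078292, 62262841], [16713479, -39904020]]
... * rho(c^-1) = [[-8, -3], [-5, -2]]  ->  [[-102687869, -46290806], [65812268, 29667603]]
... * rho(b) = [[1, -3], [-1, 4]]  ->  [[-56397063, 122900383], [36144665, -78766392]]
tr = -56397063 + -78766392 = -135163455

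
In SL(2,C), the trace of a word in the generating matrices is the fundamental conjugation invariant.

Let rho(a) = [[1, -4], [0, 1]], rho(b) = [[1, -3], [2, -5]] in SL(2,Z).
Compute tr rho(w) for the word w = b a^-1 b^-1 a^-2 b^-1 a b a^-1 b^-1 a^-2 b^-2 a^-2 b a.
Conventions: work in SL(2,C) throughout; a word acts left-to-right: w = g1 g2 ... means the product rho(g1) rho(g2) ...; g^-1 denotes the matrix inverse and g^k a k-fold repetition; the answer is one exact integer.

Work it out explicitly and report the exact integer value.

rho(b) = [[1, -3], [2, -5]]
... * rho(a^-1) = [[1, 4], [0, 1]]  ->  [[1, 1], [2, 3]]
... * rho(b^-1) = [[-5, 3], [-2, 1]]  ->  [[-7, 4], [-16, 9]]
... * rho(a^-1) = [[1, 4], [0, 1]]  ->  [[-7, -24], [-16, -55]]
... * rho(a^-1) = [[1, 4], [0, 1]]  ->  [[-7, -52], [-16, -119]]
... * rho(b^-1) = [[-5, 3], [-2, 1]]  ->  [[139, -73], [318, -167]]
... * rho(a) = [[1, -4], [0, 1]]  ->  [[139, -629], [318, -1439]]
... * rho(b) = [[1, -3], [2, -5]]  ->  [[-1119, 2728], [-2560, 6241]]
... * rho(a^-1) = [[1, 4], [0, 1]]  ->  [[-1119, -1748], [-2560, -3999]]
... * rho(b^-1) = [[-5, 3], [-2, 1]]  ->  [[9091, -5105], [20798, -11679]]
... * rho(a^-1) = [[1, 4], [0, 1]]  ->  [[9091, 31259], [20798, 71513]]
... * rho(a^-1) = [[1, 4], [0, 1]]  ->  [[9091, 67623], [20798, 154705]]
... * rho(b^-1) = [[-5, 3], [-2, 1]]  ->  [[-180701, 94896], [-413400, 217099]]
... * rho(b^-1) = [[-5, 3], [-2, 1]]  ->  [[713713, -447207], [1632802, -1023101]]
... * rho(a^-1) = [[1, 4], [0, 1]]  ->  [[713713, 2407645], [1632802, 5508107]]
... * rho(a^-1) = [[1, 4], [0, 1]]  ->  [[713713, 5262497], [1632802, 12039315]]
... * rho(b) = [[1, -3], [2, -5]]  ->  [[11238707, -28453624], [25711432, -65094981]]
... * rho(a) = [[1, -4], [0, 1]]  ->  [[11238707, -73408452], [25711432, -167940709]]
tr = 11238707 + -167940709 = -156702002

-156702002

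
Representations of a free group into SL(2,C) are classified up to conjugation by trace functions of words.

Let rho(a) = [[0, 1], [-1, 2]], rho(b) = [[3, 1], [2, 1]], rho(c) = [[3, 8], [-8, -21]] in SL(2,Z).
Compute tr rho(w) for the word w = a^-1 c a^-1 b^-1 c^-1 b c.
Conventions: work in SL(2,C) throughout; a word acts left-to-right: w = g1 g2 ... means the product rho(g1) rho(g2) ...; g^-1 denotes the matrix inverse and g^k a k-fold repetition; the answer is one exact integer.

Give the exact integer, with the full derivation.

-1346

rho(a^-1) = [[2, -1], [1, 0]]
... * rho(c) = [[3, 8], [-8, -21]]  ->  [[14, 37], [3, 8]]
... * rho(a^-1) = [[2, -1], [1, 0]]  ->  [[65, -14], [14, -3]]
... * rho(b^-1) = [[1, -1], [-2, 3]]  ->  [[93, -107], [20, -23]]
... * rho(c^-1) = [[-21, -8], [8, 3]]  ->  [[-2809, -1065], [-604, -229]]
... * rho(b) = [[3, 1], [2, 1]]  ->  [[-10557, -3874], [-2270, -833]]
... * rho(c) = [[3, 8], [-8, -21]]  ->  [[-679, -3102], [-146, -667]]
tr = -679 + -667 = -1346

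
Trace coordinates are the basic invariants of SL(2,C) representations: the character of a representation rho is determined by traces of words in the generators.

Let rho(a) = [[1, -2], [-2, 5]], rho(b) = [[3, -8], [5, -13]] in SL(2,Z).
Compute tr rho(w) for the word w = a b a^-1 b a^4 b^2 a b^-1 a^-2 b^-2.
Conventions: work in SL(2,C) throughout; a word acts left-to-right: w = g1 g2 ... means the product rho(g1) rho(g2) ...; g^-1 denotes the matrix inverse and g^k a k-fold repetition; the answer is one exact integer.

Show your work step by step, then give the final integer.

-110906475148

rho(a) = [[1, -2], [-2, 5]]
... * rho(b) = [[3, -8], [5, -13]]  ->  [[-7, 18], [19, -49]]
... * rho(a^-1) = [[5, 2], [2, 1]]  ->  [[1, 4], [-3, -11]]
... * rho(b) = [[3, -8], [5, -13]]  ->  [[23, -60], [-64, 167]]
... * rho(a) = [[1, -2], [-2, 5]]  ->  [[143, -346], [-398, 963]]
... * rho(a) = [[1, -2], [-2, 5]]  ->  [[835, -2016], [-2324, 5611]]
... * rho(a) = [[1, -2], [-2, 5]]  ->  [[4867, -11750], [-13546, 32703]]
... * rho(a) = [[1, -2], [-2, 5]]  ->  [[28367, -68484], [-78952, 190607]]
... * rho(b) = [[3, -8], [5, -13]]  ->  [[-257319, 663356], [716179, -1846275]]
... * rho(b) = [[3, -8], [5, -13]]  ->  [[2544823, -6565076], [-7082838, 18272143]]
... * rho(a) = [[1, -2], [-2, 5]]  ->  [[15674975, -37915026], [-43627124, 105526391]]
... * rho(b^-1) = [[-13, 8], [-5, 3]]  ->  [[-14199545, 11654722], [39520657, -32437819]]
... * rho(a^-1) = [[5, 2], [2, 1]]  ->  [[-47688281, -16744368], [132727647, 46603495]]
... * rho(a^-1) = [[5, 2], [2, 1]]  ->  [[-271930141, -112120930], [756845225, 312058789]]
... * rho(b^-1) = [[-13, 8], [-5, 3]]  ->  [[4095696483, -2511803918], [-11399281870, 6990938167]]
... * rho(b^-1) = [[-13, 8], [-5, 3]]  ->  [[-40685034689, 25230160110], [113235973475, -70221440459]]
tr = -40685034689 + -70221440459 = -110906475148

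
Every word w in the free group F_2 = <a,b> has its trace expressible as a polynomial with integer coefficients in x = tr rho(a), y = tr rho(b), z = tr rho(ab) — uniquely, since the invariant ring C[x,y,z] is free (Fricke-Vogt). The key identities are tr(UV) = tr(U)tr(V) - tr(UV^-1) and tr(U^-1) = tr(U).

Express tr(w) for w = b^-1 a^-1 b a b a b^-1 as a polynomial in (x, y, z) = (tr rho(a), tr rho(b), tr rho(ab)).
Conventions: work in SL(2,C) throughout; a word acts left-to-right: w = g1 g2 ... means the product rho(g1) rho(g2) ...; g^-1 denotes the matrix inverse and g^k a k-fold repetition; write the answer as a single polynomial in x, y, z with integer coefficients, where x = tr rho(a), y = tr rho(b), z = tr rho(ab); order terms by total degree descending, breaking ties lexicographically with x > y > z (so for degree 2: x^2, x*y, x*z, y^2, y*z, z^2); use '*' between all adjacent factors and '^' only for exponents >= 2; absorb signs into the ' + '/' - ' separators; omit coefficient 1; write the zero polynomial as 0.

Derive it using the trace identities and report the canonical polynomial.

trace(a b a) = trace(a) trace(b a) - trace(b)  (reduce the a square) = x*z - y
use: trace(b a b a) = trace(b a) trace(b a) - trace(1)  (split on b) = z^2 - 2
trace(b a b) = trace(b) trace(a b) - trace(a)  (reduce the b square) = y*z - x
trace(a b a b a) = trace(a) trace(b a b a) - trace(b a b)  (reduce the a square) = x*z^2 - y*z - x
apply: trace(a b a b a b) = trace(a b) trace(a b a b) - trace(a^-1 b^-1)  (split on a) = z^3 - 3*z
trace(b a b a b^-1 a) = trace(a b a b a) trace(b) - trace(a b a b a b)  (eliminate b^-1) = x*y*z^2 - y^2*z - z^3 - x*y + 3*z
apply: trace(a^-1 b a b a b^-1) = trace(b a b a b^-1) trace(a) - trace(b a b a b^-1 a)  (eliminate a^-1) = -x*y*z^2 + x^2*z + y^2*z + z^3 - 3*z
apply: trace(b^-1 a^-1 b a b a b^-1) = trace(a^-1 b a b a b^-1) trace(b) - trace(a^-1 b a b a)  (eliminate b^-1) = -x*y^2*z^2 + x^2*y*z + y^3*z + y*z^3 - 4*y*z + x

-x*y^2*z^2 + x^2*y*z + y^3*z + y*z^3 - 4*y*z + x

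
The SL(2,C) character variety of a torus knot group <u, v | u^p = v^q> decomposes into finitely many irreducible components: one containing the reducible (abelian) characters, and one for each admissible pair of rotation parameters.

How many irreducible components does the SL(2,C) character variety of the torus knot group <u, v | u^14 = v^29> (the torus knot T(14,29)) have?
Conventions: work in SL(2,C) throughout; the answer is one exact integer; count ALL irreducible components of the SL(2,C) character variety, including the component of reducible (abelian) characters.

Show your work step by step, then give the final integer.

In the torus knot group T(14,29), u^14 = v^29 is central, so an irreducible representation sends it to +I or -I (Schur).
This locks tr(u) to 2*cos(pi*alpha/14), alpha in 1..13, and tr(v) to 2*cos(pi*beta/29), beta in 1..28, on each component of irreducible characters.
u^14 = (-1)^alpha I and v^29 = (-1)^beta I must agree, so alpha and beta have equal parity.
Counting: 7 odd alphas x 14 odd betas + 6 even alphas x 14 even betas = 98 + 84 = 182.
That is 182 components of irreducible characters, and with the reducible (abelian) component the total is 183.

183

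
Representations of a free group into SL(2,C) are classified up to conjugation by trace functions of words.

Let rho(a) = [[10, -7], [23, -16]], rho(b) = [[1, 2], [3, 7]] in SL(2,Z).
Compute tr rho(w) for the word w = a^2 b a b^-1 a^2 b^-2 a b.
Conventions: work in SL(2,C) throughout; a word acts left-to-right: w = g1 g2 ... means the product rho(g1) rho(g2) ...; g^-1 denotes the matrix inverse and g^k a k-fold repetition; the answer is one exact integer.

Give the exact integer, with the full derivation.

rho(a) = [[10, -7], [23, -16]]
... * rho(a) = [[10, -7], [23, -16]]  ->  [[-61, 42], [-138, 95]]
... * rho(b) = [[1, 2], [3, 7]]  ->  [[65, 172], [147, 389]]
... * rho(a) = [[10, -7], [23, -16]]  ->  [[4606, -3207], [10417, -7253]]
... * rho(b^-1) = [[7, -2], [-3, 1]]  ->  [[41863, -12419], [94678, -28087]]
... * rho(a) = [[10, -7], [23, -16]]  ->  [[132993, -94337], [300779, -213354]]
... * rho(a) = [[10, -7], [23, -16]]  ->  [[-839821, 578441], [-1899352, 1308211]]
... * rho(b^-1) = [[7, -2], [-3, 1]]  ->  [[-7614070, 2258083], [-17220097, 5106915]]
... * rho(b^-1) = [[7, -2], [-3, 1]]  ->  [[-60072739, 17486223], [-135861424, 39547109]]
... * rho(a) = [[10, -7], [23, -16]]  ->  [[-198544261, 140729605], [-449030733, 318276224]]
... * rho(b) = [[1, 2], [3, 7]]  ->  [[223644554, 588018713], [505797939, 1329872102]]
tr = 223644554 + 1329872102 = 1553516656

1553516656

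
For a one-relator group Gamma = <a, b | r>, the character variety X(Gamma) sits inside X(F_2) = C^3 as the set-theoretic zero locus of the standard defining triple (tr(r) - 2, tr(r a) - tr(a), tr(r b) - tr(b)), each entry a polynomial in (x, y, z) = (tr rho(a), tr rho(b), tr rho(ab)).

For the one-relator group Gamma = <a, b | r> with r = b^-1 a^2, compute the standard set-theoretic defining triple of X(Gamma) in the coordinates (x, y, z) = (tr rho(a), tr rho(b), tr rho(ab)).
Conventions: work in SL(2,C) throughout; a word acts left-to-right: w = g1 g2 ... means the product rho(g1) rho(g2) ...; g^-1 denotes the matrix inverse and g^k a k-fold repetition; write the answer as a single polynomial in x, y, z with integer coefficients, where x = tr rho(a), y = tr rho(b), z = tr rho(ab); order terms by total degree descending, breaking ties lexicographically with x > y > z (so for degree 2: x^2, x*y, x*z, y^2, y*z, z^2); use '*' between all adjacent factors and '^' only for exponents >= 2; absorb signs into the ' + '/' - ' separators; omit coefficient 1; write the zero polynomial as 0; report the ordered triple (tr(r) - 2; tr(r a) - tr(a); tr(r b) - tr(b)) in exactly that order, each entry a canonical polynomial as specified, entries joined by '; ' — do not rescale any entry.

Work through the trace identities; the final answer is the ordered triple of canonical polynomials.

x^2*y - x*z - y - 2; x^3*y - x^2*z - 2*x*y - x + z; x^2 - y - 2

trace(a^2) = trace(a) * trace(a) - trace(1) = x^2 - 2
use: trace(a^2 b) = trace(a) * trace(b a) - trace(b) = x*z - y
trace(b^-1 a^2) = trace(a^2) * trace(b) - trace(a^2 b) = x^2*y - x*z - y
use: trace(a^3) = trace(a) * trace(a^2) - trace(a)   [square of a] = x^3 - 3*x
trace(a^3 b) = trace(a) * trace(b a^2) - trace(b a)   [square of a] = x^2*z - x*y - z
trace(b^-1 a^3) = trace(a^3) * trace(b) - trace(a^3 b)   [inverse elimination on b] = x^3*y - x^2*z - 2*x*y + z
assemble the triple (trace(r) - 2; trace(r a) - x; trace(r b) - y)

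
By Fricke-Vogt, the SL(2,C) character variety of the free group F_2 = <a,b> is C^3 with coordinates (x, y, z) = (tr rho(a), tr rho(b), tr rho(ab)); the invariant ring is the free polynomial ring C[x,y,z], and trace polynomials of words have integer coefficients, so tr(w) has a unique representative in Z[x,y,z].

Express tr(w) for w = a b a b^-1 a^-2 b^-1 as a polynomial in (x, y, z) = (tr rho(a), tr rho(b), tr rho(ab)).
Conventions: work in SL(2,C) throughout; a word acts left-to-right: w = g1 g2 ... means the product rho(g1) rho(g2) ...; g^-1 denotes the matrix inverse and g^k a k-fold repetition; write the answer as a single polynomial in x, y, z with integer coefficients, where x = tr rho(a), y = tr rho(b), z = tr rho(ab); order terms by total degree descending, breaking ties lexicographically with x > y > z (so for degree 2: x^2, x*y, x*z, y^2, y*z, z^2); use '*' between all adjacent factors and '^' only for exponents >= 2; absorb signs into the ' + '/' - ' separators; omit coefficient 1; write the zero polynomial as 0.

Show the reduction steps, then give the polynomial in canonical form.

apply: tr(b a b) = tr(b)*tr(a b) - tr(a)   [square of b] = y*z - x
tr(b a b a) = tr(a b)*tr(a b) - tr(1)   [split at a repeated a] = z^2 - 2
use: tr(a^-1 b a b) = tr(b a b)*tr(a) - tr(b a b a)   [inverse elimination on a] = x*y*z - x^2 - z^2 + 2
tr(b a b^-1 a^-1) = tr(a^-1 b a)*tr(b) - tr(a^-1 b a b)   [inverse elimination on b] = -x*y*z + x^2 + y^2 + z^2 - 2
apply: tr(a b a) = tr(a)*tr(b a) - tr(b)   [square of a] = x*z - y
apply: tr(a b a b a) = tr(a)*tr(b a b a) - tr(b a b)   [square of a] = x*z^2 - y*z - x
tr(a b a b a b) = tr(b a b a)*tr(b a) - tr(a b)   [split at a repeated b] = z^3 - 3*z
apply: tr(b a b a b^-1 a) = tr(a b a b a)*tr(b) - tr(a b a b a b)   [inverse elimination on b] = x*y*z^2 - y^2*z - z^3 - x*y + 3*z
tr(a^-1 b a b a b^-1) = tr(b a b a b^-1)*tr(a) - tr(b a b a b^-1 a)   [inverse elimination on a] = -x*y*z^2 + x^2*z + y^2*z + z^3 - 3*z
tr(a b a b^-1 a^-2 b) = tr(a^-1 b a b a b^-1)*tr(a) - tr(a^-1 b a b a b^-1 a)   [inverse elimination on a] = -x^2*y*z^2 + x^3*z + x*y^2*z + x*z^3 - 4*x*z + y
tr(a b a b^-1 a^-2 b^-1) = tr(a b a b^-1 a^-2)*tr(b) - tr(a b a b^-1 a^-2 b)   [inverse elimination on b] = x^2*y*z^2 - x^3*z - 2*x*y^2*z - x*z^3 + x^2*y + y^3 + y*z^2 + 4*x*z - 3*y

x^2*y*z^2 - x^3*z - 2*x*y^2*z - x*z^3 + x^2*y + y^3 + y*z^2 + 4*x*z - 3*y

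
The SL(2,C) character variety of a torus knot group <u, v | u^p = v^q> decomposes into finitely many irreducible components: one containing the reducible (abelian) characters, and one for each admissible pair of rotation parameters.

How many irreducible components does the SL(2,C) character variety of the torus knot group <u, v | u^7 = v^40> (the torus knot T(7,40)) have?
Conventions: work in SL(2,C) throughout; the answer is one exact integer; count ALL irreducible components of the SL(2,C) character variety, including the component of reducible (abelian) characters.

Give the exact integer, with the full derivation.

For T(7,40): irreducibility forces the central element u^7 = v^40 to one of +I, -I.
This locks tr(u) to 2*cos(pi*alpha/7), alpha in 1..6, and tr(v) to 2*cos(pi*beta/40), beta in 1..39, on each component of irreducible characters.
Consistency of u^7 = (-1)^alpha I with v^40 = (-1)^beta I forces alpha = beta (mod 2).
Enumerate parity-matched pairs: 3*20 odd-odd plus 3*19 even-even gives 117.
That is 117 components of irreducible characters, and with the reducible (abelian) component the total is 118.

118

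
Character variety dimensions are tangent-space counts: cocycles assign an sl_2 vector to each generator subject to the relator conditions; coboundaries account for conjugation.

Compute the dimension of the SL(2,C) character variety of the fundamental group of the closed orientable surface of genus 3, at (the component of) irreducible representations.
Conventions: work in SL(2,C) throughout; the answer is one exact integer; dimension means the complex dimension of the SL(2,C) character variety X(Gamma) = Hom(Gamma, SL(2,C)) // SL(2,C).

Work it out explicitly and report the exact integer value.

Gamma = pi_1(Sigma_3) = < a_1, b_1, ..., a_3, b_3 | prod [a_i, b_i] > has 2g = 6 generators and 1 relator.
A cocycle assigns one sl_2 vector per generator subject to the relator condition d_2(z) = 0: dim of the unconstrained space is 3*2g = 18.
d_2 is surjective at irreducible rho (its cokernel H^2 is dual to H^0 = 0), so dim Z^1 = 18 - 3 = 15.
Coboundaries contribute dim B^1 = 3 (injective at irreducible rho).
dim H^1 = 15 - 3 = 12 = dim X.

12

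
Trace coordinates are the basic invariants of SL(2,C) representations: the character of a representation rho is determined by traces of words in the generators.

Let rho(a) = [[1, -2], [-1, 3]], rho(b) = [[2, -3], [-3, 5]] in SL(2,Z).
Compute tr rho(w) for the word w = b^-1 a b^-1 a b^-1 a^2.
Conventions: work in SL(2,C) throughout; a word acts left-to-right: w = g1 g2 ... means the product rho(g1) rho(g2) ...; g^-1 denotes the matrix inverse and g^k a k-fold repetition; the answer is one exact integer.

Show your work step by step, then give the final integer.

rho(b^-1) = [[5, 3], [3, 2]]
... * rho(a) = [[1, -2], [-1, 3]]  ->  [[2, -1], [1, 0]]
... * rho(b^-1) = [[5, 3], [3, 2]]  ->  [[7, 4], [5, 3]]
... * rho(a) = [[1, -2], [-1, 3]]  ->  [[3, -2], [2, -1]]
... * rho(b^-1) = [[5, 3], [3, 2]]  ->  [[9, 5], [7, 4]]
... * rho(a) = [[1, -2], [-1, 3]]  ->  [[4, -3], [3, -2]]
... * rho(a) = [[1, -2], [-1, 3]]  ->  [[7, -17], [5, -12]]
tr = 7 + -12 = -5

-5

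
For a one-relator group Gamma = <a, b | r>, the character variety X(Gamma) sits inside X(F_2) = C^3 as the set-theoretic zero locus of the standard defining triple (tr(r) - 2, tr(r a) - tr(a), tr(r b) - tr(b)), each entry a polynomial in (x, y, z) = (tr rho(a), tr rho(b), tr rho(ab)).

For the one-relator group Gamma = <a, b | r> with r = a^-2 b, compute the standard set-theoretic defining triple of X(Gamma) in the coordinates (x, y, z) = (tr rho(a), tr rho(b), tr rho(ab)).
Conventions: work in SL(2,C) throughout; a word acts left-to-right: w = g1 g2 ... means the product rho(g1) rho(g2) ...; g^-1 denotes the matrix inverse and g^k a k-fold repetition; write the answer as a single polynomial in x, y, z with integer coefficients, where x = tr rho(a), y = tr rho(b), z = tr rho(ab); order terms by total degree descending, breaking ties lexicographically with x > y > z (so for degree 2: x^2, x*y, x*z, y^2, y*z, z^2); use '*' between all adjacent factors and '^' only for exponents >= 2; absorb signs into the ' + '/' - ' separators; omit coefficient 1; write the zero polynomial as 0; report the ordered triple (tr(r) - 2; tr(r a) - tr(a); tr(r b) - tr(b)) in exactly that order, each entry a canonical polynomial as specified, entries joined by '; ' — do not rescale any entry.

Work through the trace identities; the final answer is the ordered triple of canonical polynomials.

and trace(a^-1 b) = trace(b) trace(a) - trace(b a) = x*y - z
next, trace(a^-2 b) = trace(a^-1 b) trace(a) - trace(a^-1 b a) = x^2*y - x*z - y
trace(b^2) = trace(b) trace(b) - trace(1) = y^2 - 2
trace(b^2 a) = trace(b) trace(a b) - trace(a) = y*z - x
trace(b^2 a^-1) = trace(b^2) trace(a) - trace(b^2 a) = x*y^2 - y*z - x
trace(a^-2 b^2) = trace(b^2 a^-1) trace(a) - trace(b^2) = x^2*y^2 - x*y*z - x^2 - y^2 + 2
assemble the triple (trace(r) - 2; trace(r a) - x; trace(r b) - y)

x^2*y - x*z - y - 2; x*y - x - z; x^2*y^2 - x*y*z - x^2 - y^2 - y + 2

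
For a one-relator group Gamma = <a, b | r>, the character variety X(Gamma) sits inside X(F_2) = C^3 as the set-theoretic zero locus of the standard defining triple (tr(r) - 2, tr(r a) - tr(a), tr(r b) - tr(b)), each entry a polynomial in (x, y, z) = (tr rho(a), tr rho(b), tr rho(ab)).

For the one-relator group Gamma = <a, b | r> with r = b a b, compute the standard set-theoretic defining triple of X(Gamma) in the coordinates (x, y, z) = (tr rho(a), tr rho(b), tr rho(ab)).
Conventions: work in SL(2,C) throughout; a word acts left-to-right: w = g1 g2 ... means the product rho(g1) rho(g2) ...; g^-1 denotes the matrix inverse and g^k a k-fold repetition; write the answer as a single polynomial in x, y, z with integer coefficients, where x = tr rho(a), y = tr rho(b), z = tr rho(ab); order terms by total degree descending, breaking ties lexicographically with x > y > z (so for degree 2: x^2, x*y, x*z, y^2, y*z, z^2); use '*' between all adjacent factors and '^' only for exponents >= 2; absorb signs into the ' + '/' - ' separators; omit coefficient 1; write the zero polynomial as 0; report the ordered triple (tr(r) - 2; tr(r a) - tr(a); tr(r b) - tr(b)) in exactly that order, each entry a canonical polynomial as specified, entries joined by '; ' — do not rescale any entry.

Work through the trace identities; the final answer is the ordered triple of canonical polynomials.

y*z - x - 2; z^2 - x - 2; y^2*z - x*y - y - z

apply: trace(b a b) = trace(b) trace(a b) - trace(a) = y*z - x
trace(b a b a) = trace(a b) trace(a b) - trace(1)  (split on a) = z^2 - 2
use: trace(b a b^2) = trace(b) trace(a b^2) - trace(a b)  (reduce the b square) = y^2*z - x*y - z
assemble the triple (trace(r) - 2; trace(r a) - x; trace(r b) - y)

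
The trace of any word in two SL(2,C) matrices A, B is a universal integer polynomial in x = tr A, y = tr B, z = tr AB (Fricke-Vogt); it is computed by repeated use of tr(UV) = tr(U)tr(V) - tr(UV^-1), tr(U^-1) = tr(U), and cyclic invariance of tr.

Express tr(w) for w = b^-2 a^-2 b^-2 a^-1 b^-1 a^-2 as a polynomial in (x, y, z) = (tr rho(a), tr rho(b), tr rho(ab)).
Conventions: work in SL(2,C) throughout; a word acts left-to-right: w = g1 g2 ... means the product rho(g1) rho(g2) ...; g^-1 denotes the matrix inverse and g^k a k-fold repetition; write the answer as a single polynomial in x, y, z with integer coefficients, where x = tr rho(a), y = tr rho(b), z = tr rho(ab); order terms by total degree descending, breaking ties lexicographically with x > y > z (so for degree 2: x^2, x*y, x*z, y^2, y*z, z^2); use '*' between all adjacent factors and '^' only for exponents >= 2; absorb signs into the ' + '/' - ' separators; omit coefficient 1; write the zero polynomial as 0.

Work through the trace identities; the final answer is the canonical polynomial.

x^2*y^2*z^3 - 2*x^3*y*z^2 - 2*x*y^3*z^2 + x^4*z + 2*x^2*y^2*z + y^4*z + 3*x*y*z^2 - 3*x^2*z - 3*y^2*z + z

trace(b^-1) = trace(b) = y
so trace(b^-1 a) = trace(a) trace(b) - trace(a b)   [inverse elimination on b] = x*y - z
reduce: trace(a^-1 b^-1) = trace(b^-1) trace(a) - trace(b^-1 a)   [inverse elimination on a] = z
so trace(b^-1 a^-1 b^-1) = trace(a^-1 b^-1) trace(b) - trace(a^-1)   [inverse elimination on b] = y*z - x
so trace(b^-1 a^-1 b^-2) = trace(b^-1 a^-1 b^-1) trace(b) - trace(b^-1 a^-1)   [inverse elimination on b] = y^2*z - x*y - z
reduce: trace(b^-2 a^-1 b^-2) = trace(b^-1 a^-1 b^-2) trace(b) - trace(b^-1 a^-1 b^-1)   [inverse elimination on b] = y^3*z - x*y^2 - 2*y*z + x
trace(b a b a) = trace(a b) trace(a b) - trace(1)   [split at a repeated a] = z^2 - 2
reduce: trace(a b a^-1 b) = trace(b a b) trace(a) - trace(b a b a)   [inverse elimination on a] = x*y*z - x^2 - z^2 + 2
reduce: trace(a^-1 b^-1 a b) = trace(a b a^-1) trace(b) - trace(a b a^-1 b)   [inverse elimination on b] = -x*y*z + x^2 + y^2 + z^2 - 2
reduce: trace(a^-1 b^-1 a b^-1) = trace(a^-1 b^-1 a) trace(b) - trace(a^-1 b^-1 a b)   [inverse elimination on b] = x*y*z - x^2 - z^2 + 2
trace(b^-1 a b^-2 a^-1) = trace(a^-1 b^-1 a b^-1) trace(b) - trace(a^-1 b^-1 a)   [inverse elimination on b] = x*y^2*z - x^2*y - y*z^2 + y
trace(b^-2) = trace(b^-1) trace(b) - trace(1)   [inverse elimination on b] = y^2 - 2
reduce: trace(b^-2 a^-1 b^-2 a) = trace(b^-1 a b^-2 a^-1) trace(b) - trace(b^-1 a b^-2 a^-1 b)   [inverse elimination on b] = x*y^3*z - x^2*y^2 - y^2*z^2 + 2
reduce: trace(b^-2 a^-1 b^-2 a^-1) = trace(b^-2 a^-1 b^-2) trace(a) - trace(b^-2 a^-1 b^-2 a)   [inverse elimination on a] = y^2*z^2 - 2*x*y*z + x^2 - 2
reduce: trace(a^-1 b^-1 a^-1) = trace(b^-1 a^-1) trace(a) - trace(b^-1)   [inverse elimination on a] = x*z - y
trace(b^-1 a^-1 b^-2 a^-1) = trace(a^-1 b^-1 a^-1 b^-1) trace(b) - trace(a^-1 b^-1 a^-1)   [inverse elimination on b] = y*z^2 - x*z - y
reduce: trace(b^-2 a^-1 b^-2 a^-1 b^-1) = trace(b^-2 a^-1 b^-2 a^-1) trace(b) - trace(b^-2 a^-1 b^-2 a^-1 b)   [inverse elimination on b] = y^3*z^2 - 2*x*y^2*z + x^2*y - y*z^2 + x*z - y
reduce: trace(b a b a b a) = trace(b a) trace(b a b a) - trace(b^-1 a^-1)   [split at a repeated b] = z^3 - 3*z
trace(a^-1 b a b a b) = trace(b a b a b) trace(a) - trace(b a b a b a)   [inverse elimination on a] = x*y*z^2 - x^2*z - z^3 - x*y + 3*z
trace(b^-1 a^-1 b a b a) = trace(a^-1 b a b a) trace(b) - trace(a^-1 b a b a b)   [inverse elimination on b] = -x*y*z^2 + x^2*z + y^2*z + z^3 - 3*z
so trace(a b a b^-2 a^-1 b) = trace(b^-1 a^-1 b a b a) trace(b) - trace(b^-1 a^-1 b a b a b)   [inverse elimination on b] = -x*y^2*z^2 + x^2*y*z + y^3*z + y*z^3 - 4*y*z + x
so trace(b a b^-2 a^-1 b^-1 a) = trace(a b a b^-2 a^-1) trace(b) - trace(a b a b^-2 a^-1 b)   [inverse elimination on b] = x*y^2*z^2 - x^2*y*z - y^3*z - y*z^3 + x*y^2 + 3*y*z - x
trace(a b^-2 a^-1 b^-1 a^-1 b) = trace(b a b^-2 a^-1 b^-1) trace(a) - trace(b a b^-2 a^-1 b^-1 a)   [inverse elimination on a] = -x*y^2*z^2 + x^2*y*z + y^3*z + y*z^3 - 3*y*z - x
trace(a^-1 b^-1 a b^-2 a^-1 b^-1) = trace(a b^-2 a^-1 b^-1 a^-1) trace(b) - trace(a b^-2 a^-1 b^-1 a^-1 b)   [inverse elimination on b] = x*y^2*z^2 - x^2*y*z - y*z^3 - x*y^2 + 2*y*z + x
trace(b^-2 a) = trace(a b^-1) trace(b) - trace(a)   [inverse elimination on b] = x*y^2 - y*z - x
so trace(b^-1 a b^-2) = trace(b^-2 a) trace(b) - trace(b^-2 a b)   [inverse elimination on b] = x*y^3 - y^2*z - 2*x*y + z
reduce: trace(a^-1 b^-1 a b^-2 a^-1) = trace(b^-1 a b^-2 a^-1) trace(a) - trace(b^-1 a b^-2)   [inverse elimination on a] = x^2*y^2*z - x^3*y - x*y^3 - x*y*z^2 + y^2*z + 3*x*y - z
trace(b^-2 a^-1 b^-2 a^-1 b^-1 a) = trace(a^-1 b^-1 a b^-2 a^-1 b^-1) trace(b) - trace(a^-1 b^-1 a b^-2 a^-1)   [inverse elimination on b] = x*y^3*z^2 - 2*x^2*y^2*z - y^2*z^3 + x^3*y + x*y*z^2 + y^2*z - 2*x*y + z
trace(b^-2 a^-1 b^-2 a^-1 b^-1 a^-1) = trace(b^-2 a^-1 b^-2 a^-1 b^-1) trace(a) - trace(b^-2 a^-1 b^-2 a^-1 b^-1 a)   [inverse elimination on a] = y^2*z^3 - 2*x*y*z^2 + x^2*z - y^2*z + x*y - z
trace(a^-1 b^-2 a^-1 b^-1 a^-2 b^-2) = trace(b^-2 a^-1 b^-2 a^-1 b^-1 a^-1) trace(a) - trace(b^-2 a^-1 b^-2 a^-1 b^-1)   [inverse elimination on a] = x*y^2*z^3 - 2*x^2*y*z^2 - y^3*z^2 + x^3*z + x*y^2*z + y*z^2 - 2*x*z + y
trace(a^-1 b^-1 a^-2) = trace(b^-1 a^-2) trace(a) - trace(b^-1 a^-1)   [inverse elimination on a] = x^2*z - x*y - z
trace(a^-1 b a^-1) = trace(b a^-1) trace(a) - trace(b)   [inverse elimination on a] = x^2*y - x*z - y
trace(a^-2 b a^-1) = trace(a^-1 b a^-1) trace(a) - trace(a^-1 b)   [inverse elimination on a] = x^3*y - x^2*z - 2*x*y + z
reduce: trace(b a^-2 b) = trace(b^2 a^-1) trace(a) - trace(b^2)   [inverse elimination on a] = x^2*y^2 - x*y*z - x^2 - y^2 + 2
so trace(b a^-2 b a) = trace(a^-1 b a b) trace(a) - trace(a^-1 b a b a)   [inverse elimination on a] = x^2*y*z - x^3 - x*z^2 - y*z + 3*x
reduce: trace(a^-2 b a^-1 b) = trace(b a^-2 b) trace(a) - trace(b a^-2 b a)   [inverse elimination on a] = x^3*y^2 - 2*x^2*y*z - x*y^2 + x*z^2 + y*z - x
reduce: trace(a^-1 b^-1 a^-2 b) = trace(a^-2 b a^-1) trace(b) - trace(a^-2 b a^-1 b)   [inverse elimination on b] = x^2*y*z - x*y^2 - x*z^2 + x
so trace(a^-1 b^-1 a^-2 b^-1) = trace(a^-1 b^-1 a^-2) trace(b) - trace(a^-1 b^-1 a^-2 b)   [inverse elimination on b] = x*z^2 - y*z - x
reduce: trace(a^-1 b^-1 a^-2 b^-2) = trace(a^-1 b^-1 a^-2 b^-1) trace(b) - trace(a^-1 b^-1 a^-2)   [inverse elimination on b] = x*y*z^2 - x^2*z - y^2*z + z
trace(b^-3 a^-1 b^-1 a^-2) = trace(a^-1 b^-1 a^-2 b^-2) trace(b) - trace(a^-1 b^-1 a^-2 b^-1)   [inverse elimination on b] = x*y^2*z^2 - x^2*y*z - y^3*z - x*z^2 + 2*y*z + x
trace(b^-2 a^-1 b^-1 a^-2 b^-2) = trace(b^-3 a^-1 b^-1 a^-2) trace(b) - trace(b^-3 a^-1 b^-1 a^-2 b)   [inverse elimination on b] = x*y^3*z^2 - x^2*y^2*z - y^4*z - 2*x*y*z^2 + x^2*z + 3*y^2*z + x*y - z
reduce: trace(b^-2 a^-2 b^-2 a^-1 b^-1 a^-2) = trace(a^-1 b^-2 a^-1 b^-1 a^-2 b^-2) trace(a) - trace(a^-1 b^-2 a^-1 b^-1 a^-2 b^-2 a)   [inverse elimination on a] = x^2*y^2*z^3 - 2*x^3*y*z^2 - 2*x*y^3*z^2 + x^4*z + 2*x^2*y^2*z + y^4*z + 3*x*y*z^2 - 3*x^2*z - 3*y^2*z + z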